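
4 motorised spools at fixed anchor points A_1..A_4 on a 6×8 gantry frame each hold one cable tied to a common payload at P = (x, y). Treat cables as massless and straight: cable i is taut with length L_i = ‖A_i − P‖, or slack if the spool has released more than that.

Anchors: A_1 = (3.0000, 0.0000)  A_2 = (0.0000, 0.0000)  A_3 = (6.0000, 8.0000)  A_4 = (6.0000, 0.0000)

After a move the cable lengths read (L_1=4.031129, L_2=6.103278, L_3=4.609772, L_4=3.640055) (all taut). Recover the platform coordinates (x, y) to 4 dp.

expand ‖A_i−P‖²=L_i² and subtract eq 1 (c_i ≔ ‖A_i‖²−L_i²)
c_1 = 9.0000+0.0000−16.2500 = -7.2500
eq1−eq2 → [6.0000  0.0000]·P = 30.0000
eq1−eq3 → [-6.0000  -16.0000]·P = -86.0000
eq1−eq4 → [-6.0000  0.0000]·P = -30.0000
2×2 solve → P = (5.0000, 3.5000)
check cable 4: ‖A_4−P‖² = 13.2500 ≈ L_4² = 13.2500 ✓

(5.0000, 3.5000)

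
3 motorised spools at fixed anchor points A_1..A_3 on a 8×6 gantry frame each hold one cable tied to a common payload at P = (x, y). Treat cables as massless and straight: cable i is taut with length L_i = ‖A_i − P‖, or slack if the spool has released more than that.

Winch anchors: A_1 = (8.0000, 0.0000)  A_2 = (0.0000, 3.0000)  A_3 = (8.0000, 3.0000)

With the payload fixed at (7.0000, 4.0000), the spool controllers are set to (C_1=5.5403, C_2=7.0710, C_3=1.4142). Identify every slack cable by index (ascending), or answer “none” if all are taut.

cable 1: √((1.0000)²+(-4.0000)²)=4.1231, C_1=5.5403: slack
cable 2: √((-7.0000)²+(-1.0000)²)=7.0711, C_2=7.0710: taut
cable 3: √((1.0000)²+(-1.0000)²)=1.4142, C_3=1.4142: taut

1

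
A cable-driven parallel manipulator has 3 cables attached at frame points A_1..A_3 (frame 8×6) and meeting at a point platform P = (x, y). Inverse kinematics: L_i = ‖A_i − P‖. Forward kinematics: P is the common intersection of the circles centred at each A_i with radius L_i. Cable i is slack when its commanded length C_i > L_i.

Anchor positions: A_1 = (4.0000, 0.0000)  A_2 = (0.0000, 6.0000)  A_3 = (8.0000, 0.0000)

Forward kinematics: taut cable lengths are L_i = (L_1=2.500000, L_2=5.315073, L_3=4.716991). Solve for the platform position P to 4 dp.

(4.0000, 2.5000)

circle eqns → linear via eq_j − eq_1; set c_j = A_j·A_j − L_j²
c_1 = 16.0000+0.0000−6.2500 = 9.7500
8.0000·x − 12.0000·y = c_1−c_2 = 2.0000
-8.0000·x + 0.0000·y = c_1−c_3 = -32.0000
solve first two rows → x=4.0000, y=2.5000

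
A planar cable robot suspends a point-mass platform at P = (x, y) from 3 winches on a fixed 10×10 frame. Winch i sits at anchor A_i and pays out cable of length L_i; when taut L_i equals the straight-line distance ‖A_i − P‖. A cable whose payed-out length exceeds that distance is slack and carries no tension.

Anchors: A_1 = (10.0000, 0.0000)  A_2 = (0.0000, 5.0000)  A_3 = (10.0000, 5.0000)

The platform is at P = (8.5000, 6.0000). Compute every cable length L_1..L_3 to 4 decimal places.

(6.1847, 8.5586, 1.8028)

L_1 = √((10.0000−8.5000)² + (0.0000−6.0000)²) = 6.1847
L_2 = √((0.0000−8.5000)² + (5.0000−6.0000)²) = 8.5586
L_3 = √((10.0000−8.5000)² + (5.0000−6.0000)²) = 1.8028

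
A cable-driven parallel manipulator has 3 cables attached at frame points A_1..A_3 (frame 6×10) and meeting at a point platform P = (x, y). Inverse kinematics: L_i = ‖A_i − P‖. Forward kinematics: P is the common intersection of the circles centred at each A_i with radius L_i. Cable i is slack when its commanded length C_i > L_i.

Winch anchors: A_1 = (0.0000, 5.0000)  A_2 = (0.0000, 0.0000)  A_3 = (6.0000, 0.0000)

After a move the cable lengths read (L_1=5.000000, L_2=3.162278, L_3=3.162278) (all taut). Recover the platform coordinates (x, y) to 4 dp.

circle eqns → linear via eq_j − eq_1; set q_j = A_j·A_j − L_j²
q_1 = 0.0000+25.0000−25.0000 = 0.0000
0.0000·x + 10.0000·y = q_1−q_2 = 10.0000
-12.0000·x + 10.0000·y = q_1−q_3 = -26.0000
solve first two rows → x=3.0000, y=1.0000

(3.0000, 1.0000)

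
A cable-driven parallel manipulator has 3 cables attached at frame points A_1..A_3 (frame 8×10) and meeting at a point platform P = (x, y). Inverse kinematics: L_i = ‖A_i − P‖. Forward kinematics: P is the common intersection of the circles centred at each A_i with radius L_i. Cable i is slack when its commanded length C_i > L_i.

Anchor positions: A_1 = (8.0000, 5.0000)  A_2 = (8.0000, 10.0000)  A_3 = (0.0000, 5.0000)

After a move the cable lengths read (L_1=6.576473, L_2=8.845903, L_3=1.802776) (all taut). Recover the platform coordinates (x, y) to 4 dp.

(1.5000, 4.0000)

each cable: (A_i−P)·(A_i−P) = L_i²; let q_i = ‖A_i‖²−L_i²
q_1 = 64.0000+25.0000−43.2500 = 45.7500
row 1: 0.0000x − 10.0000y = -40.0000  (q_2=85.7500)
row 2: 16.0000x + 0.0000y = 24.0000  (q_3=21.7500)
Cramer on rows 1–2 → x = 1.5000, y = 4.0000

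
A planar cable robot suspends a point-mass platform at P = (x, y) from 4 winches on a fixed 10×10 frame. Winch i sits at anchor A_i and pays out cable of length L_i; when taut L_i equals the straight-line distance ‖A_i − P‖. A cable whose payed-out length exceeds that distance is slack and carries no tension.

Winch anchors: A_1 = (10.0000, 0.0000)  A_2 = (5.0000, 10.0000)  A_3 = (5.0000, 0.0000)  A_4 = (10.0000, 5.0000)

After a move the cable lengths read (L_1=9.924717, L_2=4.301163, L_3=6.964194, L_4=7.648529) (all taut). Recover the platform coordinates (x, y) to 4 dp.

(2.5000, 6.5000)

circle eqns → linear via eq_j − eq_1; set q_j = A_j·A_j − L_j²
q_1 = 100.0000+0.0000−98.5000 = 1.5000
10.0000·x − 20.0000·y = q_1−q_2 = -105.0000
10.0000·x + 0.0000·y = q_1−q_3 = 25.0000
0.0000·x − 10.0000·y = q_1−q_4 = -65.0000
solve first two rows → x=2.5000, y=6.5000
check cable 4: ‖A_4−P‖² = 58.5000 ≈ L_4² = 58.5000 ✓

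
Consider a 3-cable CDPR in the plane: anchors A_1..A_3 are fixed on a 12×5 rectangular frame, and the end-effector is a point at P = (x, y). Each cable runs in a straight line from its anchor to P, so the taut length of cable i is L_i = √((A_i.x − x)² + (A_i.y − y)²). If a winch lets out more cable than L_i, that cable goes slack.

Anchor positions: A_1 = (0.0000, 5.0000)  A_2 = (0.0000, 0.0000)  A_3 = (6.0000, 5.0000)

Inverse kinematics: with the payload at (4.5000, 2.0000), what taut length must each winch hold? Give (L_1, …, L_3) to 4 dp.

(5.4083, 4.9244, 3.3541)

L_1: Δ = A_1−P = (-4.5000, 3.0000) → ‖Δ‖ = √29.2500 = 5.4083
L_2: Δ = A_2−P = (-4.5000, -2.0000) → ‖Δ‖ = √24.2500 = 4.9244
L_3: Δ = A_3−P = (1.5000, 3.0000) → ‖Δ‖ = √11.2500 = 3.3541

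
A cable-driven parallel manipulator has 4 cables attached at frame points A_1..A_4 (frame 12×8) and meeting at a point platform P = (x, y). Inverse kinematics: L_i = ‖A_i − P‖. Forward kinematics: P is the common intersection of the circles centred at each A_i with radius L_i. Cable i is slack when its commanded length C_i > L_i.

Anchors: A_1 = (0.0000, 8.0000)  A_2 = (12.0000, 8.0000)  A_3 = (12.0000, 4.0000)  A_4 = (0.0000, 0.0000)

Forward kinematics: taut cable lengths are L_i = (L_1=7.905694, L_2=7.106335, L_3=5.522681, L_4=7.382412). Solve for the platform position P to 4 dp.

(6.5000, 3.5000)

circle eqns → linear via eq_j − eq_1; set k_j = A_j·A_j − L_j²
k_1 = 0.0000+64.0000−62.5000 = 1.5000
-24.0000·x + 0.0000·y = k_1−k_2 = -156.0000
-24.0000·x + 8.0000·y = k_1−k_3 = -128.0000
0.0000·x + 16.0000·y = k_1−k_4 = 56.0000
solve first two rows → x=6.5000, y=3.5000
check cable 4: ‖A_4−P‖² = 54.5000 ≈ L_4² = 54.5000 ✓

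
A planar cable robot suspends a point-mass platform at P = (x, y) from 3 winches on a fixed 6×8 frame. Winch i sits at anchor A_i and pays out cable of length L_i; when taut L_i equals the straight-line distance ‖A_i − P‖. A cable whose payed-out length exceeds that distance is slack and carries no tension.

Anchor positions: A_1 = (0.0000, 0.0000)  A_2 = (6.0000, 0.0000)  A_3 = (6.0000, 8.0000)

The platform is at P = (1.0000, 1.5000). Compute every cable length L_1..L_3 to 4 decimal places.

(1.8028, 5.2202, 8.2006)

L_1: Δ = A_1−P = (-1.0000, -1.5000) → ‖Δ‖ = √3.2500 = 1.8028
L_2: Δ = A_2−P = (5.0000, -1.5000) → ‖Δ‖ = √27.2500 = 5.2202
L_3: Δ = A_3−P = (5.0000, 6.5000) → ‖Δ‖ = √67.2500 = 8.2006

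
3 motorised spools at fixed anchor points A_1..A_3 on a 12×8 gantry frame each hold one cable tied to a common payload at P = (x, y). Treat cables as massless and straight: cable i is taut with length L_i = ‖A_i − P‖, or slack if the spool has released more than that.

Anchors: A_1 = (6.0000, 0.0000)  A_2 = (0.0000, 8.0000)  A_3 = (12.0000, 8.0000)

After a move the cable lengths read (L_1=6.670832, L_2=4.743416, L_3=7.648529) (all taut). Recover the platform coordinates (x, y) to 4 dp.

circle eqns → linear via eq_j − eq_1; set c_j = A_j·A_j − L_j²
c_1 = 36.0000+0.0000−44.5000 = -8.5000
12.0000·x − 16.0000·y = c_1−c_2 = -50.0000
-12.0000·x − 16.0000·y = c_1−c_3 = -158.0000
solve first two rows → x=4.5000, y=6.5000

(4.5000, 6.5000)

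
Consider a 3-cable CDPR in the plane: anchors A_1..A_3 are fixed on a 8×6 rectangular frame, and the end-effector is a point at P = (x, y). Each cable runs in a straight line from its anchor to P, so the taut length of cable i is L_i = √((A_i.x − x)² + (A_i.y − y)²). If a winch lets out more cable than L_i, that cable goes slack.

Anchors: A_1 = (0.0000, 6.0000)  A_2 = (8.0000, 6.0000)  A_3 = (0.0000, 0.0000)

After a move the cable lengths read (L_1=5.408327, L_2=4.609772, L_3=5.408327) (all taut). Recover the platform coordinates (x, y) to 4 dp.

each cable: (A_i−P)·(A_i−P) = L_i²; let k_i = ‖A_i‖²−L_i²
k_1 = 0.0000+36.0000−29.2500 = 6.7500
row 1: -16.0000x + 0.0000y = -72.0000  (k_2=78.7500)
row 2: 0.0000x + 12.0000y = 36.0000  (k_3=-29.2500)
Cramer on rows 1–2 → x = 4.5000, y = 3.0000

(4.5000, 3.0000)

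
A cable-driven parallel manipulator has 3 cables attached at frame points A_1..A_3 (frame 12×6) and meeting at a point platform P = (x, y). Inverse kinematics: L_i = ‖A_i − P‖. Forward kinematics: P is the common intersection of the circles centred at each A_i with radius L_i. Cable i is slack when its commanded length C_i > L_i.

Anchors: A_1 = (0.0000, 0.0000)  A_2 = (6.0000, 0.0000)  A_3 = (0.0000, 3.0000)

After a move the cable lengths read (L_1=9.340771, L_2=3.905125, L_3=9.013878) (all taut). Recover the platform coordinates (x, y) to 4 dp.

circle eqns → linear via eq_j − eq_1; set q_j = A_j·A_j − L_j²
q_1 = 0.0000+0.0000−87.2500 = -87.2500
-12.0000·x + 0.0000·y = q_1−q_2 = -108.0000
0.0000·x − 6.0000·y = q_1−q_3 = -15.0000
solve first two rows → x=9.0000, y=2.5000

(9.0000, 2.5000)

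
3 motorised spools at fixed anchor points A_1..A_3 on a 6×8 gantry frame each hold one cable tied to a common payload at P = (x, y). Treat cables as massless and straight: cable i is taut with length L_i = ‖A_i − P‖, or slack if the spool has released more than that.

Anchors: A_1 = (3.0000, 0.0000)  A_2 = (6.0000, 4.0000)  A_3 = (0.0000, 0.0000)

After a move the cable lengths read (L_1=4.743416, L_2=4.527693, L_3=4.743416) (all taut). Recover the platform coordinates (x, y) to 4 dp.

(1.5000, 4.5000)

expand ‖A_i−P‖²=L_i² and subtract eq 1 (c_i ≔ ‖A_i‖²−L_i²)
c_1 = 9.0000+0.0000−22.5000 = -13.5000
eq1−eq2 → [-6.0000  -8.0000]·P = -45.0000
eq1−eq3 → [6.0000  0.0000]·P = 9.0000
2×2 solve → P = (1.5000, 4.5000)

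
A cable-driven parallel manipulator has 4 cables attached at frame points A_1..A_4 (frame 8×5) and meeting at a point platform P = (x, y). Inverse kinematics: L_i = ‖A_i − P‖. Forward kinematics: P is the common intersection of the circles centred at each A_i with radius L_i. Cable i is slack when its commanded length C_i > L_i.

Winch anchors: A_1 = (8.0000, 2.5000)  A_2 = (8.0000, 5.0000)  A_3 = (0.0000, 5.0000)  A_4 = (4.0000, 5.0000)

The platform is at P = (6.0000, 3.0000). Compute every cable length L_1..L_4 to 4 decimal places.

cable 1: Δx=2.0000, Δy=-0.5000; L_1 = √(Δx²+Δy²) = 2.0616
cable 2: Δx=2.0000, Δy=2.0000; L_2 = √(Δx²+Δy²) = 2.8284
cable 3: Δx=-6.0000, Δy=2.0000; L_3 = √(Δx²+Δy²) = 6.3246
cable 4: Δx=-2.0000, Δy=2.0000; L_4 = √(Δx²+Δy²) = 2.8284

(2.0616, 2.8284, 6.3246, 2.8284)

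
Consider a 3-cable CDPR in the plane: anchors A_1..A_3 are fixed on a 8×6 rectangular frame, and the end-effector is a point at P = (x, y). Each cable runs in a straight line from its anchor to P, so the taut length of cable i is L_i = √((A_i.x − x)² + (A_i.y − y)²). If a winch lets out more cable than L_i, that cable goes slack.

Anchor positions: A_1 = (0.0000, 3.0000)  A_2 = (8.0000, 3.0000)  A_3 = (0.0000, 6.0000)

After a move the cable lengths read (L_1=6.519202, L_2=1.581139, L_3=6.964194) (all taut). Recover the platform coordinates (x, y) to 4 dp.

(6.5000, 3.5000)

each cable: (A_i−P)·(A_i−P) = L_i²; let c_i = ‖A_i‖²−L_i²
c_1 = 0.0000+9.0000−42.5000 = -33.5000
row 1: -16.0000x + 0.0000y = -104.0000  (c_2=70.5000)
row 2: 0.0000x − 6.0000y = -21.0000  (c_3=-12.5000)
Cramer on rows 1–2 → x = 6.5000, y = 3.5000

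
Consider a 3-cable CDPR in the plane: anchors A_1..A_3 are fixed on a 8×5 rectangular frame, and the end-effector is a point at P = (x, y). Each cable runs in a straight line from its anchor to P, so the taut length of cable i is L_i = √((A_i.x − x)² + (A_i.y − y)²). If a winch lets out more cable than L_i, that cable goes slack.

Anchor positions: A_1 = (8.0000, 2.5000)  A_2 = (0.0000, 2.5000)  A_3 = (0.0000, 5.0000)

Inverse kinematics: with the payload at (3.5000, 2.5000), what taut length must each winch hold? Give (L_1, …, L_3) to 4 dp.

(4.5000, 3.5000, 4.3012)

cable 1: Δx=4.5000, Δy=0.0000; L_1 = √(Δx²+Δy²) = 4.5000
cable 2: Δx=-3.5000, Δy=0.0000; L_2 = √(Δx²+Δy²) = 3.5000
cable 3: Δx=-3.5000, Δy=2.5000; L_3 = √(Δx²+Δy²) = 4.3012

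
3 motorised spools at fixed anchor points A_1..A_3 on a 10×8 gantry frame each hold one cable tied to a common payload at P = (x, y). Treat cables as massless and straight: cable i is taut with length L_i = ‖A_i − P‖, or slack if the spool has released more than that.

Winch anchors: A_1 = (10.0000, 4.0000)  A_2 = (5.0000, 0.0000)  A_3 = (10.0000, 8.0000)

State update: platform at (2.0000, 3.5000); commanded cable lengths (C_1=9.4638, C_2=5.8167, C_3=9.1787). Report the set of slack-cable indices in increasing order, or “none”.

cable 1: √((8.0000)²+(0.5000)²)=8.0156, C_1=9.4638: slack
cable 2: √((3.0000)²+(-3.5000)²)=4.6098, C_2=5.8167: slack
cable 3: √((8.0000)²+(4.5000)²)=9.1788, C_3=9.1787: taut

1, 2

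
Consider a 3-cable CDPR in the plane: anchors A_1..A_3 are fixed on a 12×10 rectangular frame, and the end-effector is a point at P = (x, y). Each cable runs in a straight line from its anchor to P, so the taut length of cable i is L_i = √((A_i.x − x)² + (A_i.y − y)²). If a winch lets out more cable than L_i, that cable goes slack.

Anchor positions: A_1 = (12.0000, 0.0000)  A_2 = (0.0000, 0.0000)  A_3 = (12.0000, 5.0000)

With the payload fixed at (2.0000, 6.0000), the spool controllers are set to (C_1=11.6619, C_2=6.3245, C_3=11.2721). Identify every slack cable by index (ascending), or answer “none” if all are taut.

3

i=1: geometric 11.6619 vs commanded 11.6619 ⇒ taut
i=2: geometric 6.3246 vs commanded 6.3245 ⇒ taut
i=3: geometric 10.0499 vs commanded 11.2721 ⇒ slack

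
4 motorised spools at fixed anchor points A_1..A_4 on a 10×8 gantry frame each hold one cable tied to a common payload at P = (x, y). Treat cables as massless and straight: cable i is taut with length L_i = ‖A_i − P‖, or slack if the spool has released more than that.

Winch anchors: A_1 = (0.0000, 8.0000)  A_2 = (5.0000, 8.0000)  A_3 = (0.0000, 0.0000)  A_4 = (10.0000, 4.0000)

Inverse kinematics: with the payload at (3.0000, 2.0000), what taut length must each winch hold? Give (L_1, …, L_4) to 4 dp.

(6.7082, 6.3246, 3.6056, 7.2801)

L_1: Δ = A_1−P = (-3.0000, 6.0000) → ‖Δ‖ = √45.0000 = 6.7082
L_2: Δ = A_2−P = (2.0000, 6.0000) → ‖Δ‖ = √40.0000 = 6.3246
L_3: Δ = A_3−P = (-3.0000, -2.0000) → ‖Δ‖ = √13.0000 = 3.6056
L_4: Δ = A_4−P = (7.0000, 2.0000) → ‖Δ‖ = √53.0000 = 7.2801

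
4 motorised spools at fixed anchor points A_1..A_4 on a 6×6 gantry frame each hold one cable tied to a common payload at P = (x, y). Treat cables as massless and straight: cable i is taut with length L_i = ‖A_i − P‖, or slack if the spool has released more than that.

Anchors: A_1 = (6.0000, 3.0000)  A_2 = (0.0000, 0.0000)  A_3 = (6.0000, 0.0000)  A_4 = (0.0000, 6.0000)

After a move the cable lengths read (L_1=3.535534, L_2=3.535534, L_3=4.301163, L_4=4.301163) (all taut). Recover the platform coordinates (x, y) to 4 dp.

expand ‖A_i−P‖²=L_i² and subtract eq 1 (c_i ≔ ‖A_i‖²−L_i²)
c_1 = 36.0000+9.0000−12.5000 = 32.5000
eq1−eq2 → [12.0000  6.0000]·P = 45.0000
eq1−eq3 → [0.0000  6.0000]·P = 15.0000
eq1−eq4 → [12.0000  -6.0000]·P = 15.0000
2×2 solve → P = (2.5000, 2.5000)
check cable 4: ‖A_4−P‖² = 18.5000 ≈ L_4² = 18.5000 ✓

(2.5000, 2.5000)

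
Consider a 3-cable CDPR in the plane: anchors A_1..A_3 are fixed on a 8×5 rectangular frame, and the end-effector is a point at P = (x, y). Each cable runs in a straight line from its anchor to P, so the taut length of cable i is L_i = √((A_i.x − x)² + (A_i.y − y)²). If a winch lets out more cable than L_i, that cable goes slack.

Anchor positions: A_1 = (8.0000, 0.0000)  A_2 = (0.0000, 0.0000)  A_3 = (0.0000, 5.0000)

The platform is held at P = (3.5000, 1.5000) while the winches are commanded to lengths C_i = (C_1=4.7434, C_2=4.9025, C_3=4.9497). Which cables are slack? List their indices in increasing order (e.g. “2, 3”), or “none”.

2

cable 1: √((4.5000)²+(-1.5000)²)=4.7434, C_1=4.7434: taut
cable 2: √((-3.5000)²+(-1.5000)²)=3.8079, C_2=4.9025: slack
cable 3: √((-3.5000)²+(3.5000)²)=4.9497, C_3=4.9497: taut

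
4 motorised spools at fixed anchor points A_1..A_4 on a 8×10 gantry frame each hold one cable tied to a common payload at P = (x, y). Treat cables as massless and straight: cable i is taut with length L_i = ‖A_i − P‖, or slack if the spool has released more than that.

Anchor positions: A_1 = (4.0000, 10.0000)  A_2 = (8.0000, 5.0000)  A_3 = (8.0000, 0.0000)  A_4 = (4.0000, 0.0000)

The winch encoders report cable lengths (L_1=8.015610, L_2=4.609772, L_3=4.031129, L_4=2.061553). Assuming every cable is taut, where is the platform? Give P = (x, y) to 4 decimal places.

circle eqns → linear via eq_j − eq_1; set q_j = A_j·A_j − L_j²
q_1 = 16.0000+100.0000−64.2500 = 51.7500
-8.0000·x + 10.0000·y = q_1−q_2 = -16.0000
-8.0000·x + 20.0000·y = q_1−q_3 = 4.0000
0.0000·x + 20.0000·y = q_1−q_4 = 40.0000
solve first two rows → x=4.5000, y=2.0000
check cable 4: ‖A_4−P‖² = 4.2500 ≈ L_4² = 4.2500 ✓

(4.5000, 2.0000)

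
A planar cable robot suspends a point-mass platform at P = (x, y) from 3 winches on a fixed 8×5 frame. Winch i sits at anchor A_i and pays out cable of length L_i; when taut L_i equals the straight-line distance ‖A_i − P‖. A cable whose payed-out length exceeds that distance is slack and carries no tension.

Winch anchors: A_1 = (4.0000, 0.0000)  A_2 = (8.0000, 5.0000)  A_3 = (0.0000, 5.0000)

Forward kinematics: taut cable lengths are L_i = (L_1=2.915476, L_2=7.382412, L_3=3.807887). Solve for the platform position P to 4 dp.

(1.5000, 1.5000)

each cable: (A_i−P)·(A_i−P) = L_i²; let k_i = ‖A_i‖²−L_i²
k_1 = 16.0000+0.0000−8.5000 = 7.5000
row 1: -8.0000x − 10.0000y = -27.0000  (k_2=34.5000)
row 2: 8.0000x − 10.0000y = -3.0000  (k_3=10.5000)
Cramer on rows 1–2 → x = 1.5000, y = 1.5000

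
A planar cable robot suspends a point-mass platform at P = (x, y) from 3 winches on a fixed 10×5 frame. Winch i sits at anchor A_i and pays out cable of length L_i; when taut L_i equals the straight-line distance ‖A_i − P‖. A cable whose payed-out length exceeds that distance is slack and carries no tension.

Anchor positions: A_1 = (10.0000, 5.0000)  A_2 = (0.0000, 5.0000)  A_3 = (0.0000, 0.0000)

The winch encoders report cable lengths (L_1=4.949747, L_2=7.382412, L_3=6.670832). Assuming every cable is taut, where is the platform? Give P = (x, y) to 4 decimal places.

circle eqns → linear via eq_j − eq_1; set q_j = A_j·A_j − L_j²
q_1 = 100.0000+25.0000−24.5000 = 100.5000
20.0000·x + 0.0000·y = q_1−q_2 = 130.0000
20.0000·x + 10.0000·y = q_1−q_3 = 145.0000
solve first two rows → x=6.5000, y=1.5000

(6.5000, 1.5000)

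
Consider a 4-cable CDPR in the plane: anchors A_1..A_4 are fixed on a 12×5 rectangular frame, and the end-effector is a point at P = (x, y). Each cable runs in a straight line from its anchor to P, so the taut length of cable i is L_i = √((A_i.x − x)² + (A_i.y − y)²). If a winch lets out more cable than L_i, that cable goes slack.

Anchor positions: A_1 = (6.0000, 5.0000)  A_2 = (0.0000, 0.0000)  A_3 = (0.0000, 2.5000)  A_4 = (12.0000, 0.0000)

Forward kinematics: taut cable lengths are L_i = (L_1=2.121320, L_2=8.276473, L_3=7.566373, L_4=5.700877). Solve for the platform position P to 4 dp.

(7.5000, 3.5000)

expand ‖A_i−P‖²=L_i² and subtract eq 1 (q_i ≔ ‖A_i‖²−L_i²)
q_1 = 36.0000+25.0000−4.5000 = 56.5000
eq1−eq2 → [12.0000  10.0000]·P = 125.0000
eq1−eq3 → [12.0000  5.0000]·P = 107.5000
eq1−eq4 → [-12.0000  10.0000]·P = -55.0000
2×2 solve → P = (7.5000, 3.5000)
check cable 4: ‖A_4−P‖² = 32.5000 ≈ L_4² = 32.5000 ✓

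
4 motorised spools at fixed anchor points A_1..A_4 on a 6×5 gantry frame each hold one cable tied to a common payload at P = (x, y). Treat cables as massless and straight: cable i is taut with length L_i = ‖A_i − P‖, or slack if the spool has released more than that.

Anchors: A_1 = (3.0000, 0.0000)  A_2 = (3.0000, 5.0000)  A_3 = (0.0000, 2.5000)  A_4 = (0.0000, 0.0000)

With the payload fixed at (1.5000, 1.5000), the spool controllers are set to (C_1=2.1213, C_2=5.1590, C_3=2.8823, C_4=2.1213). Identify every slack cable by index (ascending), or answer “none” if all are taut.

2, 3

cable 1: √((1.5000)²+(-1.5000)²)=2.1213, C_1=2.1213: taut
cable 2: √((1.5000)²+(3.5000)²)=3.8079, C_2=5.1590: slack
cable 3: √((-1.5000)²+(1.0000)²)=1.8028, C_3=2.8823: slack
cable 4: √((-1.5000)²+(-1.5000)²)=2.1213, C_4=2.1213: taut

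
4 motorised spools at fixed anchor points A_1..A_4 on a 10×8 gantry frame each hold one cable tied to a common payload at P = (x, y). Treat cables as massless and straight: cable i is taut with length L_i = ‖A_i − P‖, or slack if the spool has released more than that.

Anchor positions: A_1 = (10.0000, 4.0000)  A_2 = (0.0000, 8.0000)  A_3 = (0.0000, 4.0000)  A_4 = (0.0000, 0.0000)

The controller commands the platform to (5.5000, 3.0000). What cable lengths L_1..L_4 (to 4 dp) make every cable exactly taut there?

(4.6098, 7.4330, 5.5902, 6.2650)

cable 1: Δx=4.5000, Δy=1.0000; L_1 = √(Δx²+Δy²) = 4.6098
cable 2: Δx=-5.5000, Δy=5.0000; L_2 = √(Δx²+Δy²) = 7.4330
cable 3: Δx=-5.5000, Δy=1.0000; L_3 = √(Δx²+Δy²) = 5.5902
cable 4: Δx=-5.5000, Δy=-3.0000; L_4 = √(Δx²+Δy²) = 6.2650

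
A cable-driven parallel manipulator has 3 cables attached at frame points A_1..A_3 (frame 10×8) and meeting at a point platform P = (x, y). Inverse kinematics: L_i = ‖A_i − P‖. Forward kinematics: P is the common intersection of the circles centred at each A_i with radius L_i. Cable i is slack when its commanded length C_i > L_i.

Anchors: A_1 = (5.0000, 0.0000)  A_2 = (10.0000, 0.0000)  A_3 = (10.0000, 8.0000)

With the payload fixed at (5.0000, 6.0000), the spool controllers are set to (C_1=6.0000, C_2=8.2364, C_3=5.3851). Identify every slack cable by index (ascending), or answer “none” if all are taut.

cable 1: √((0.0000)²+(-6.0000)²)=6.0000, C_1=6.0000: taut
cable 2: √((5.0000)²+(-6.0000)²)=7.8102, C_2=8.2364: slack
cable 3: √((5.0000)²+(2.0000)²)=5.3852, C_3=5.3851: taut

2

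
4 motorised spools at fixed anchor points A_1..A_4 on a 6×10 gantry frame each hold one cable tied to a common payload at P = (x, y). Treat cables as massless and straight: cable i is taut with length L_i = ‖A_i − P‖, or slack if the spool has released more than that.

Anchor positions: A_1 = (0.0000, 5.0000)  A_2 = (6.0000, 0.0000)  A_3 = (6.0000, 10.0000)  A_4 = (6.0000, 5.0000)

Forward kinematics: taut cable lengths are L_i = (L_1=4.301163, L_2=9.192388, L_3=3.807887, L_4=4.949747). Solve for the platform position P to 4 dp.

each cable: (A_i−P)·(A_i−P) = L_i²; let q_i = ‖A_i‖²−L_i²
q_1 = 0.0000+25.0000−18.5000 = 6.5000
row 1: -12.0000x + 10.0000y = 55.0000  (q_2=-48.5000)
row 2: -12.0000x − 10.0000y = -115.0000  (q_3=121.5000)
row 3: -12.0000x + 0.0000y = -30.0000  (q_4=36.5000)
Cramer on rows 1–2 → x = 2.5000, y = 8.5000
check cable 4: ‖A_4−P‖² = 24.5000 ≈ L_4² = 24.5000 ✓

(2.5000, 8.5000)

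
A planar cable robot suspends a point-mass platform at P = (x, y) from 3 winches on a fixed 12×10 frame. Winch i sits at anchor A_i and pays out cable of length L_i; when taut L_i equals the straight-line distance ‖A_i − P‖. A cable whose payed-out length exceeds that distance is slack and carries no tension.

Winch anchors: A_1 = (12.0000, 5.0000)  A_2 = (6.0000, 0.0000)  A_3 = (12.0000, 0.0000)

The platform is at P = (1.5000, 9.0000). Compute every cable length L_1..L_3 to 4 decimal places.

cable 1: Δx=10.5000, Δy=-4.0000; L_1 = √(Δx²+Δy²) = 11.2361
cable 2: Δx=4.5000, Δy=-9.0000; L_2 = √(Δx²+Δy²) = 10.0623
cable 3: Δx=10.5000, Δy=-9.0000; L_3 = √(Δx²+Δy²) = 13.8293

(11.2361, 10.0623, 13.8293)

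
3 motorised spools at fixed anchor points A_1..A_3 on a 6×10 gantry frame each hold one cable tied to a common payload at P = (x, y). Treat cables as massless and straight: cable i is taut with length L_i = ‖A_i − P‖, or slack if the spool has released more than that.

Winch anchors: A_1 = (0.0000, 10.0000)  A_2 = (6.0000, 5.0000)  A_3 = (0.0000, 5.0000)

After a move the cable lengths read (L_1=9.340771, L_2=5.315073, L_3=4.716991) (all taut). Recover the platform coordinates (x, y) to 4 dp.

expand ‖A_i−P‖²=L_i² and subtract eq 1 (q_i ≔ ‖A_i‖²−L_i²)
q_1 = 0.0000+100.0000−87.2500 = 12.7500
eq1−eq2 → [-12.0000  10.0000]·P = -20.0000
eq1−eq3 → [0.0000  10.0000]·P = 10.0000
2×2 solve → P = (2.5000, 1.0000)

(2.5000, 1.0000)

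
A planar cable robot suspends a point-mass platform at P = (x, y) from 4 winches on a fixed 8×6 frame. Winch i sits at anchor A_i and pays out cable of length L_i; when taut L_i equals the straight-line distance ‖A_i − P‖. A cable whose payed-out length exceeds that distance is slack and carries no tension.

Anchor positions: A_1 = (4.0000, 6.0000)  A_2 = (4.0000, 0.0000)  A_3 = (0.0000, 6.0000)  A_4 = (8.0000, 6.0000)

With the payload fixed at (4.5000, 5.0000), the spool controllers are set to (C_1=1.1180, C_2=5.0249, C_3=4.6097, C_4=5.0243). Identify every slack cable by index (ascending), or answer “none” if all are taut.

cable 1: L_1 = ‖A_1−P‖ = 1.1180;  C_1 = 1.1180 → taut
cable 2: L_2 = ‖A_2−P‖ = 5.0249;  C_2 = 5.0249 → taut
cable 3: L_3 = ‖A_3−P‖ = 4.6098;  C_3 = 4.6097 → taut
cable 4: L_4 = ‖A_4−P‖ = 3.6401;  C_4 = 5.0243 → slack

4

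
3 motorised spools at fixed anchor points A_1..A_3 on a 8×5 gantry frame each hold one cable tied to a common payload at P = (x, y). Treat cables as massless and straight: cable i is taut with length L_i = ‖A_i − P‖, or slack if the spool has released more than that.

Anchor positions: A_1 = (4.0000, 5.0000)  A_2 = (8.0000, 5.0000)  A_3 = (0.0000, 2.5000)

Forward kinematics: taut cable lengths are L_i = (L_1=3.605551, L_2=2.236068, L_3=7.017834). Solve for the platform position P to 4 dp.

expand ‖A_i−P‖²=L_i² and subtract eq 1 (c_i ≔ ‖A_i‖²−L_i²)
c_1 = 16.0000+25.0000−13.0000 = 28.0000
eq1−eq2 → [-8.0000  0.0000]·P = -56.0000
eq1−eq3 → [8.0000  5.0000]·P = 71.0000
2×2 solve → P = (7.0000, 3.0000)

(7.0000, 3.0000)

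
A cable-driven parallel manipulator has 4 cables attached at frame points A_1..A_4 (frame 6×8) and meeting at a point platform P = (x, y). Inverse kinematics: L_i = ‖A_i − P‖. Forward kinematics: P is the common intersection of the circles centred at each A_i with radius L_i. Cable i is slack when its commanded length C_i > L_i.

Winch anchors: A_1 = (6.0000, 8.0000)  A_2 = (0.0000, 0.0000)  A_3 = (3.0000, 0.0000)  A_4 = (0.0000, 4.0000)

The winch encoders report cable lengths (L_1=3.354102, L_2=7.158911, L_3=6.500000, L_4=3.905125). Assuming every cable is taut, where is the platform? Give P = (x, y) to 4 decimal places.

circle eqns → linear via eq_j − eq_1; set c_j = A_j·A_j − L_j²
c_1 = 36.0000+64.0000−11.2500 = 88.7500
12.0000·x + 16.0000·y = c_1−c_2 = 140.0000
6.0000·x + 16.0000·y = c_1−c_3 = 122.0000
12.0000·x + 8.0000·y = c_1−c_4 = 88.0000
solve first two rows → x=3.0000, y=6.5000
check cable 4: ‖A_4−P‖² = 15.2500 ≈ L_4² = 15.2500 ✓

(3.0000, 6.5000)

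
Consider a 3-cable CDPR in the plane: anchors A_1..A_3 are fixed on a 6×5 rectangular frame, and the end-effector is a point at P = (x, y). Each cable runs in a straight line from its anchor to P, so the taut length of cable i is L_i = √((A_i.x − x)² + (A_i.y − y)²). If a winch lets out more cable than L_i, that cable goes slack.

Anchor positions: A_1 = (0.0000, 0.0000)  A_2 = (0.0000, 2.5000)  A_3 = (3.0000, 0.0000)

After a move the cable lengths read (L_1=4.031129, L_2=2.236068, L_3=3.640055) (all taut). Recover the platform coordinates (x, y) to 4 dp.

expand ‖A_i−P‖²=L_i² and subtract eq 1 (k_i ≔ ‖A_i‖²−L_i²)
k_1 = 0.0000+0.0000−16.2500 = -16.2500
eq1−eq2 → [0.0000  -5.0000]·P = -17.5000
eq1−eq3 → [-6.0000  0.0000]·P = -12.0000
2×2 solve → P = (2.0000, 3.5000)

(2.0000, 3.5000)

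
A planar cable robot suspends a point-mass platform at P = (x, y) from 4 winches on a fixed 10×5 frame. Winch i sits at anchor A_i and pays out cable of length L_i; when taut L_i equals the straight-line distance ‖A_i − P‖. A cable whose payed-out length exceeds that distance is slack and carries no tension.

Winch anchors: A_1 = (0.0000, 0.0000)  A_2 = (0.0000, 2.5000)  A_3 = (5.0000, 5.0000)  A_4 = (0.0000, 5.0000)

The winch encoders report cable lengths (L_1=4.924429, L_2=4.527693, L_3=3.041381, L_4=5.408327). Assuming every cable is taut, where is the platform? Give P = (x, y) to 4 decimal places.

circle eqns → linear via eq_j − eq_1; set k_j = A_j·A_j − L_j²
k_1 = 0.0000+0.0000−24.2500 = -24.2500
0.0000·x − 5.0000·y = k_1−k_2 = -10.0000
-10.0000·x − 10.0000·y = k_1−k_3 = -65.0000
0.0000·x − 10.0000·y = k_1−k_4 = -20.0000
solve first two rows → x=4.5000, y=2.0000
check cable 4: ‖A_4−P‖² = 29.2500 ≈ L_4² = 29.2500 ✓

(4.5000, 2.0000)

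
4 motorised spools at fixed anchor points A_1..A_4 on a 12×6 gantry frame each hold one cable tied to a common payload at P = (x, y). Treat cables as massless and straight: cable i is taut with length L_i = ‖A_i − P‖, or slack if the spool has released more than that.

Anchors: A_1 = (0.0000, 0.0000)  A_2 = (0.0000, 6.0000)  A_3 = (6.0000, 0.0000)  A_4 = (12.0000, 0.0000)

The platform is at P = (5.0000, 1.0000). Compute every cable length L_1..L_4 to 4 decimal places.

cable 1: Δx=-5.0000, Δy=-1.0000; L_1 = √(Δx²+Δy²) = 5.0990
cable 2: Δx=-5.0000, Δy=5.0000; L_2 = √(Δx²+Δy²) = 7.0711
cable 3: Δx=1.0000, Δy=-1.0000; L_3 = √(Δx²+Δy²) = 1.4142
cable 4: Δx=7.0000, Δy=-1.0000; L_4 = √(Δx²+Δy²) = 7.0711

(5.0990, 7.0711, 1.4142, 7.0711)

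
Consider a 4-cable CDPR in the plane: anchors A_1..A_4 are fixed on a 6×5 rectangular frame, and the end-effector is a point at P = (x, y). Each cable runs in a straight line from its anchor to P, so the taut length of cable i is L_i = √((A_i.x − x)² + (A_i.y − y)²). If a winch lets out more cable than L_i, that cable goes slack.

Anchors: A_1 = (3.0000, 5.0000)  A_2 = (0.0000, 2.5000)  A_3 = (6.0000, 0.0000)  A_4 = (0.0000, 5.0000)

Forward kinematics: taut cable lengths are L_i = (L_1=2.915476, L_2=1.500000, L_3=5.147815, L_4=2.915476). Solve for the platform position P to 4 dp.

(1.5000, 2.5000)

each cable: (A_i−P)·(A_i−P) = L_i²; let c_i = ‖A_i‖²−L_i²
c_1 = 9.0000+25.0000−8.5000 = 25.5000
row 1: 6.0000x + 5.0000y = 21.5000  (c_2=4.0000)
row 2: -6.0000x + 10.0000y = 16.0000  (c_3=9.5000)
row 3: 6.0000x + 0.0000y = 9.0000  (c_4=16.5000)
Cramer on rows 1–2 → x = 1.5000, y = 2.5000
check cable 4: ‖A_4−P‖² = 8.5000 ≈ L_4² = 8.5000 ✓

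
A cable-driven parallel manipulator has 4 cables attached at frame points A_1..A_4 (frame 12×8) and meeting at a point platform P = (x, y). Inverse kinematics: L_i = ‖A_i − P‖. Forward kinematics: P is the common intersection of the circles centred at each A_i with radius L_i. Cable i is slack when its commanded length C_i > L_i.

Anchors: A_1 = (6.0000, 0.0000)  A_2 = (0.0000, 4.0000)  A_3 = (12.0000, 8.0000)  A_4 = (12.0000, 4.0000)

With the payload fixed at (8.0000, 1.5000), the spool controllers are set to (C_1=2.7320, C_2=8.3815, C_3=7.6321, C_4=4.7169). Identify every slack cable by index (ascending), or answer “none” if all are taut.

cable 1: √((-2.0000)²+(-1.5000)²)=2.5000, C_1=2.7320: slack
cable 2: √((-8.0000)²+(2.5000)²)=8.3815, C_2=8.3815: taut
cable 3: √((4.0000)²+(6.5000)²)=7.6322, C_3=7.6321: taut
cable 4: √((4.0000)²+(2.5000)²)=4.7170, C_4=4.7169: taut

1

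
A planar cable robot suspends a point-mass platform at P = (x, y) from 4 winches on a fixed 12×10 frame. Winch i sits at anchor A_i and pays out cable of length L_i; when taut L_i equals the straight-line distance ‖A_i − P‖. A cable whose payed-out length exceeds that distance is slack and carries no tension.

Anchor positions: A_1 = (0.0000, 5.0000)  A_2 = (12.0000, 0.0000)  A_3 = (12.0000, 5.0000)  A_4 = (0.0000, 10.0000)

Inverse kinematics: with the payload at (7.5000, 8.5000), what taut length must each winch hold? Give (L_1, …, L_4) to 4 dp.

L_1 = √((0.0000−7.5000)² + (5.0000−8.5000)²) = 8.2765
L_2 = √((12.0000−7.5000)² + (0.0000−8.5000)²) = 9.6177
L_3 = √((12.0000−7.5000)² + (5.0000−8.5000)²) = 5.7009
L_4 = √((0.0000−7.5000)² + (10.0000−8.5000)²) = 7.6485

(8.2765, 9.6177, 5.7009, 7.6485)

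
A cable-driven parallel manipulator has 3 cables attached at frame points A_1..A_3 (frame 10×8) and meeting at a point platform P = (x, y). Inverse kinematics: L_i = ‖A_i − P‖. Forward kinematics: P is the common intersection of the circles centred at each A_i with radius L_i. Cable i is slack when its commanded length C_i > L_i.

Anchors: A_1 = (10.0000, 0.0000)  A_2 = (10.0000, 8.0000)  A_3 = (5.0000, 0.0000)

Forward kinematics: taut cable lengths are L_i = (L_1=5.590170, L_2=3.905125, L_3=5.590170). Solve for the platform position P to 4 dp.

(7.5000, 5.0000)

circle eqns → linear via eq_j − eq_1; set c_j = A_j·A_j − L_j²
c_1 = 100.0000+0.0000−31.2500 = 68.7500
0.0000·x − 16.0000·y = c_1−c_2 = -80.0000
10.0000·x + 0.0000·y = c_1−c_3 = 75.0000
solve first two rows → x=7.5000, y=5.0000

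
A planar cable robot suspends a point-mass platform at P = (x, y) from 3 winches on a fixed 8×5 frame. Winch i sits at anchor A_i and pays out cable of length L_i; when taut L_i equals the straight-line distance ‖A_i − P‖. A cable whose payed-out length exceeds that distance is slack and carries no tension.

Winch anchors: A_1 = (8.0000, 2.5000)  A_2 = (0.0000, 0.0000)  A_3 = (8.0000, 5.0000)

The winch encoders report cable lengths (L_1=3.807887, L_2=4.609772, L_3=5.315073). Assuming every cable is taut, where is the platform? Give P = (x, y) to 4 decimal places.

expand ‖A_i−P‖²=L_i² and subtract eq 1 (q_i ≔ ‖A_i‖²−L_i²)
q_1 = 64.0000+6.2500−14.5000 = 55.7500
eq1−eq2 → [16.0000  5.0000]·P = 77.0000
eq1−eq3 → [0.0000  -5.0000]·P = -5.0000
2×2 solve → P = (4.5000, 1.0000)

(4.5000, 1.0000)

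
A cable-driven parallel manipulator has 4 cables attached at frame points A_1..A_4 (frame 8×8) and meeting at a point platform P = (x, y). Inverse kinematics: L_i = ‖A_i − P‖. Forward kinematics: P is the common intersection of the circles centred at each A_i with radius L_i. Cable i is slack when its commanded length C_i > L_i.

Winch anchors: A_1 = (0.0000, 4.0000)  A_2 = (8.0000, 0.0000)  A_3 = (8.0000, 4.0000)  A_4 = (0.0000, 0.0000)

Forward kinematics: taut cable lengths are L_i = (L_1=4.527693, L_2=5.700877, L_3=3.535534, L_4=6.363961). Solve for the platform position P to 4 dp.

each cable: (A_i−P)·(A_i−P) = L_i²; let k_i = ‖A_i‖²−L_i²
k_1 = 0.0000+16.0000−20.5000 = -4.5000
row 1: -16.0000x + 8.0000y = -36.0000  (k_2=31.5000)
row 2: -16.0000x + 0.0000y = -72.0000  (k_3=67.5000)
row 3: 0.0000x + 8.0000y = 36.0000  (k_4=-40.5000)
Cramer on rows 1–2 → x = 4.5000, y = 4.5000
check cable 4: ‖A_4−P‖² = 40.5000 ≈ L_4² = 40.5000 ✓

(4.5000, 4.5000)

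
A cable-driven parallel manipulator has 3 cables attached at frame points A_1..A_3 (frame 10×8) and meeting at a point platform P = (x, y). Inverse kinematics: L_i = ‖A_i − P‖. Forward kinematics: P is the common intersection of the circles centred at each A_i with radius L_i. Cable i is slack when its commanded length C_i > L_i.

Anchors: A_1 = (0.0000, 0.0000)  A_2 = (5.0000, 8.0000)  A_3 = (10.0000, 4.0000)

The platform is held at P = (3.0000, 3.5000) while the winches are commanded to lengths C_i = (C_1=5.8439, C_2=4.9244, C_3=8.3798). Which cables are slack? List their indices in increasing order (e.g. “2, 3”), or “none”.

1, 3

cable 1: L_1 = ‖A_1−P‖ = 4.6098;  C_1 = 5.8439 → slack
cable 2: L_2 = ‖A_2−P‖ = 4.9244;  C_2 = 4.9244 → taut
cable 3: L_3 = ‖A_3−P‖ = 7.0178;  C_3 = 8.3798 → slack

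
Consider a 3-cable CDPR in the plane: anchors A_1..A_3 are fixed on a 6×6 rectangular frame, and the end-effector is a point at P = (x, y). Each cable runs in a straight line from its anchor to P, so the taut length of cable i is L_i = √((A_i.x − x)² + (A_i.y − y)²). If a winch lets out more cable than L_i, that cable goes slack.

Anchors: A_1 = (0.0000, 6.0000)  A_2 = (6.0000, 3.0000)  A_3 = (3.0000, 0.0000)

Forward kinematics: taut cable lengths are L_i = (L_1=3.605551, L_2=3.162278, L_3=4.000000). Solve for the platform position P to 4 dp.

(3.0000, 4.0000)

each cable: (A_i−P)·(A_i−P) = L_i²; let q_i = ‖A_i‖²−L_i²
q_1 = 0.0000+36.0000−13.0000 = 23.0000
row 1: -12.0000x + 6.0000y = -12.0000  (q_2=35.0000)
row 2: -6.0000x + 12.0000y = 30.0000  (q_3=-7.0000)
Cramer on rows 1–2 → x = 3.0000, y = 4.0000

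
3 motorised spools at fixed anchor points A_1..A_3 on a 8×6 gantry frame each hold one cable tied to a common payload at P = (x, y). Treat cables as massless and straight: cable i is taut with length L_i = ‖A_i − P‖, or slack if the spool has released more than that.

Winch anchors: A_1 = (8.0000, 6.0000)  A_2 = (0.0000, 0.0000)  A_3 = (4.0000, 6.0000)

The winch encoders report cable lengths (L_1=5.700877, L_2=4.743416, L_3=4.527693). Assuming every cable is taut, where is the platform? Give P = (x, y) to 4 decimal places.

circle eqns → linear via eq_j − eq_1; set k_j = A_j·A_j − L_j²
k_1 = 64.0000+36.0000−32.5000 = 67.5000
16.0000·x + 12.0000·y = k_1−k_2 = 90.0000
8.0000·x + 0.0000·y = k_1−k_3 = 36.0000
solve first two rows → x=4.5000, y=1.5000

(4.5000, 1.5000)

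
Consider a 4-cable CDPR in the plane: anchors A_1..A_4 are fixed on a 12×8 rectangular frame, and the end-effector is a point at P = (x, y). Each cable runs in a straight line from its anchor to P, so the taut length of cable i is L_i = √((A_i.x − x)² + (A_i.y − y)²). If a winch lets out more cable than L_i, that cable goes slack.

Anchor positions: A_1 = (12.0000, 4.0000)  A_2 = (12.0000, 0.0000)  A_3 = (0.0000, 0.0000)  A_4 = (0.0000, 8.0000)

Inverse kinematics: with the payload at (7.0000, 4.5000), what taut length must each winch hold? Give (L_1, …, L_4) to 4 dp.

(5.0249, 6.7268, 8.3217, 7.8262)

cable 1: Δx=5.0000, Δy=-0.5000; L_1 = √(Δx²+Δy²) = 5.0249
cable 2: Δx=5.0000, Δy=-4.5000; L_2 = √(Δx²+Δy²) = 6.7268
cable 3: Δx=-7.0000, Δy=-4.5000; L_3 = √(Δx²+Δy²) = 8.3217
cable 4: Δx=-7.0000, Δy=3.5000; L_4 = √(Δx²+Δy²) = 7.8262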